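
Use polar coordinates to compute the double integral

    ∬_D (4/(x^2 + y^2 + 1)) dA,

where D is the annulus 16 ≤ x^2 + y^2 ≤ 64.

The region D is 4 ≤ r ≤ 8, 0 ≤ θ ≤ 2π in polar coordinates, where x = r cos(θ), y = r sin(θ), and dA = r dr dθ.

Under the substitution, the integrand becomes 4/(r^2 + 1), so

    ∬_D (4/(x^2 + y^2 + 1)) dA = ∫_{0}^{2π} ∫_{4}^{8} (4/(r^2 + 1)) · r dr dθ.

Inner integral (in r): ∫_{4}^{8} (4/(r^2 + 1)) · r dr = log(4225/289).

Outer integral (in θ): ∫_{0}^{2π} (log(4225/289)) dθ = log((4225/289)^(2π)).

Therefore ∬_D (4/(x^2 + y^2 + 1)) dA = log((4225/289)^(2π)).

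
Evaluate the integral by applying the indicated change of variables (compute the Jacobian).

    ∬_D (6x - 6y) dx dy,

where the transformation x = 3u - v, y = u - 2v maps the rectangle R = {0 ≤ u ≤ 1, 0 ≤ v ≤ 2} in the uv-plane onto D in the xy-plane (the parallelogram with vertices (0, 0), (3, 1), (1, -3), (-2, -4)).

Compute the Jacobian determinant of (x, y) with respect to (u, v):

    ∂(x,y)/∂(u,v) = | 3  -1 | = (3)(-2) - (-1)(1) = -5.
                   | 1  -2 |

Its absolute value is |J| = 5 (the area scaling factor).

Substituting x = 3u - v, y = u - 2v into the integrand,

    6x - 6y → 12u + 6v,

so the integral becomes

    ∬_R (12u + 6v) · |J| du dv = ∫_0^1 ∫_0^2 (60u + 30v) dv du.

Inner (v): 120u + 60.
Outer (u): 120.

Therefore ∬_D (6x - 6y) dx dy = 120.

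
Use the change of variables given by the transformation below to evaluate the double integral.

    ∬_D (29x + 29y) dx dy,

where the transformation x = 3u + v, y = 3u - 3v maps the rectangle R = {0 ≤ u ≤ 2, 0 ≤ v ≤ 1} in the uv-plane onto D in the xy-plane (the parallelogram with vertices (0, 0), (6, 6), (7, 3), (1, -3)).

Compute the Jacobian determinant of (x, y) with respect to (u, v):

    ∂(x,y)/∂(u,v) = | 3  1 | = (3)(-3) - (1)(3) = -12.
                   | 3  -3 |

Its absolute value is |J| = 12 (the area scaling factor).

Substituting x = 3u + v, y = 3u - 3v into the integrand,

    29x + 29y → 174u - 58v,

so the integral becomes

    ∬_R (174u - 58v) · |J| du dv = ∫_0^2 ∫_0^1 (2088u - 696v) dv du.

Inner (v): 2088u - 348.
Outer (u): 3480.

Therefore ∬_D (29x + 29y) dx dy = 3480.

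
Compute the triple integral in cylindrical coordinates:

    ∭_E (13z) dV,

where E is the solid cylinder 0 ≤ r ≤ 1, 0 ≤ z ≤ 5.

In cylindrical coordinates, x = r cos(θ), y = r sin(θ), z = z, and dV = r dr dθ dz.

The integrand becomes 13z, so

    ∭_E (13z) dV = ∫_{0}^{2π} ∫_{0}^{1} ∫_{0}^{5} (13z) · r dz dr dθ.

Inner (z): 325r/2.
Middle (r from 0 to 1): 325/4.
Outer (θ): 325π/2.

Therefore the triple integral equals 325π/2.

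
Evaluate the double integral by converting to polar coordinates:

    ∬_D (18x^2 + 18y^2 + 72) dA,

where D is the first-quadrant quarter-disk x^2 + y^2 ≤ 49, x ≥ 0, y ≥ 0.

The region D is 0 ≤ r ≤ 7, 0 ≤ θ ≤ π/2 in polar coordinates, where x = r cos(θ), y = r sin(θ), and dA = r dr dθ.

Under the substitution, the integrand becomes 18r^2 + 72, so

    ∬_D (18x^2 + 18y^2 + 72) dA = ∫_{0}^{π/2} ∫_{0}^{7} (18r^2 + 72) · r dr dθ.

Inner integral (in r): ∫_{0}^{7} (18r^2 + 72) · r dr = 25137/2.

Outer integral (in θ): ∫_{0}^{π/2} (25137/2) dθ = 25137π/4.

Therefore ∬_D (18x^2 + 18y^2 + 72) dA = 25137π/4.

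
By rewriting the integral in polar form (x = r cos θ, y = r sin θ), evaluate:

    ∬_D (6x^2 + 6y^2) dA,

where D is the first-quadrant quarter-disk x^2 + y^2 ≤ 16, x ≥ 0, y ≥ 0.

The region D is 0 ≤ r ≤ 4, 0 ≤ θ ≤ π/2 in polar coordinates, where x = r cos(θ), y = r sin(θ), and dA = r dr dθ.

Under the substitution, the integrand becomes 6r^2, so

    ∬_D (6x^2 + 6y^2) dA = ∫_{0}^{π/2} ∫_{0}^{4} (6r^2) · r dr dθ.

Inner integral (in r): ∫_{0}^{4} (6r^2) · r dr = 384.

Outer integral (in θ): ∫_{0}^{π/2} (384) dθ = 192π.

Therefore ∬_D (6x^2 + 6y^2) dA = 192π.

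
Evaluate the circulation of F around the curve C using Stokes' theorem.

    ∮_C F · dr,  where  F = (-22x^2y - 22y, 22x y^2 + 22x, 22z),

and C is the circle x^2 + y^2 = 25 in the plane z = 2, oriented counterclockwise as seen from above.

Let S be the flat disk x^2 + y^2 ≤ 25 in the plane z = 2, with upward unit normal n̂ = ẑ. By Stokes' theorem,

    ∮_C F · dr = ∬_S (∇ × F) · n̂ dS = ∬_D (curl F)_z dA,

where D is the disk x^2 + y^2 ≤ 25.

Compute the curl of F = (-22x^2y - 22y, 22x y^2 + 22x, 22z):
    (∇ × F)_x = ∂F_z/∂y - ∂F_y/∂z = 0,
    (∇ × F)_y = ∂F_x/∂z - ∂F_z/∂x = 0,
    (∇ × F)_z = ∂F_y/∂x - ∂F_x/∂y = 22x^2 + 22y^2 + 44.

On z = 2, (curl F)_z = 22x^2 + 22y^2 + 44.

Convert to polar (x = r cos θ, y = r sin θ, dA = r dr dθ); the integrand becomes 22r^2 + 44, so

    ∬_D (curl F)_z dA = ∫_0^{2π} ∫_0^{5} (22r^2 + 44) · r dr dθ.

Inner (r from 0 to 5): 7975/2.
Outer (θ from 0 to 2π): 7975π.

Therefore ∮_C F · dr = 7975π.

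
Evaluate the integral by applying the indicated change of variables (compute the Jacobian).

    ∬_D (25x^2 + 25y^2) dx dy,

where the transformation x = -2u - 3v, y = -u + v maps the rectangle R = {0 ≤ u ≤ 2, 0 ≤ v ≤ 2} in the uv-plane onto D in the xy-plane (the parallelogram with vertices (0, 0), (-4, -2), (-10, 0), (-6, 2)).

Compute the Jacobian determinant of (x, y) with respect to (u, v):

    ∂(x,y)/∂(u,v) = | -2  -3 | = (-2)(1) - (-3)(-1) = -5.
                   | -1  1 |

Its absolute value is |J| = 5 (the area scaling factor).

Substituting x = -2u - 3v, y = -u + v into the integrand,

    25x^2 + 25y^2 → 125u^2 + 250u v + 250v^2,

so the integral becomes

    ∬_R (125u^2 + 250u v + 250v^2) · |J| du dv = ∫_0^2 ∫_0^2 (625u^2 + 1250u v + 1250v^2) dv du.

Inner (v): 1250u^2 + 2500u + 10000/3.
Outer (u): 15000.

Therefore ∬_D (25x^2 + 25y^2) dx dy = 15000.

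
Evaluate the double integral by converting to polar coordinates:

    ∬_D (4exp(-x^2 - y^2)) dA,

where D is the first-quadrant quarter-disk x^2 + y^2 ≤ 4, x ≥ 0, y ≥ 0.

The region D is 0 ≤ r ≤ 2, 0 ≤ θ ≤ π/2 in polar coordinates, where x = r cos(θ), y = r sin(θ), and dA = r dr dθ.

Under the substitution, the integrand becomes 4exp(-r^2), so

    ∬_D (4exp(-x^2 - y^2)) dA = ∫_{0}^{π/2} ∫_{0}^{2} (4exp(-r^2)) · r dr dθ.

Inner integral (in r): ∫_{0}^{2} (4exp(-r^2)) · r dr = 2 - 2exp(-4).

Outer integral (in θ): ∫_{0}^{π/2} (2 - 2exp(-4)) dθ = -π exp(-4) + π.

Therefore ∬_D (4exp(-x^2 - y^2)) dA = -π exp(-4) + π.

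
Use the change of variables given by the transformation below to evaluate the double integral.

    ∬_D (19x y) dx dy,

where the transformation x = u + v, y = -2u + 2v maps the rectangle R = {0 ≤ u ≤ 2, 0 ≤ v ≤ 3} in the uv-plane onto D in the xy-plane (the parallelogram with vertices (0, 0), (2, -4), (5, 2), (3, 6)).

Compute the Jacobian determinant of (x, y) with respect to (u, v):

    ∂(x,y)/∂(u,v) = | 1  1 | = (1)(2) - (1)(-2) = 4.
                   | -2  2 |

Its absolute value is |J| = 4 (the area scaling factor).

Substituting x = u + v, y = -2u + 2v into the integrand,

    19x y → -38u^2 + 38v^2,

so the integral becomes

    ∬_R (-38u^2 + 38v^2) · |J| du dv = ∫_0^2 ∫_0^3 (-152u^2 + 152v^2) dv du.

Inner (v): 1368 - 456u^2.
Outer (u): 1520.

Therefore ∬_D (19x y) dx dy = 1520.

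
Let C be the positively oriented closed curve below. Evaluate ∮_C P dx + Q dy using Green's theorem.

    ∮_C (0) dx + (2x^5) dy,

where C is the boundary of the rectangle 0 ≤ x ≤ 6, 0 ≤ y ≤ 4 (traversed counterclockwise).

Green's theorem converts the closed line integral into a double integral over the enclosed region D:

    ∮_C P dx + Q dy = ∬_D (∂Q/∂x - ∂P/∂y) dA.

Here P = 0, Q = 2x^5, so

    ∂Q/∂x = 10x^4,    ∂P/∂y = 0,
    ∂Q/∂x - ∂P/∂y = 10x^4.

D is the region 0 ≤ x ≤ 6, 0 ≤ y ≤ 4. Evaluating the double integral:

    ∬_D (10x^4) dA = ∫_0^{6} ∫_0^{4} (10x^4) dy dx.

Inner (y from 0 to 4): 40x^4.
Outer (x from 0 to 6): 62208.

Therefore ∮_C P dx + Q dy = 62208.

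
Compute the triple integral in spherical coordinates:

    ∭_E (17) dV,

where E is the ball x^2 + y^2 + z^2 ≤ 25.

In spherical coordinates, x = ρ sin(φ) cos(θ), y = ρ sin(φ) sin(θ), z = ρ cos(φ), and dV = ρ^2 sin(φ) dρ dφ dθ.

The integrand becomes 17, so

    ∭_E (17) dV = ∫_{0}^{2π} ∫_{0}^{π} ∫_{0}^{5} (17) · ρ^2 sin(φ) dρ dφ dθ.

Inner (ρ): 2125sin(φ)/3.
Middle (φ): 4250/3.
Outer (θ): 8500π/3.

Therefore the triple integral equals 8500π/3.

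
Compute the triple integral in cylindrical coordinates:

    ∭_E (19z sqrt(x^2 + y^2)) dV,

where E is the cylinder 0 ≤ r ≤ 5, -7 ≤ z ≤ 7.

In cylindrical coordinates, x = r cos(θ), y = r sin(θ), z = z, and dV = r dr dθ dz.

The integrand becomes 19r z, so

    ∭_E (19z sqrt(x^2 + y^2)) dV = ∫_{0}^{2π} ∫_{0}^{5} ∫_{-7}^{7} (19r z) · r dz dr dθ.

Inner (z): 0.
Middle (r from 0 to 5): 0.
Outer (θ): 0.

Therefore the triple integral equals 0.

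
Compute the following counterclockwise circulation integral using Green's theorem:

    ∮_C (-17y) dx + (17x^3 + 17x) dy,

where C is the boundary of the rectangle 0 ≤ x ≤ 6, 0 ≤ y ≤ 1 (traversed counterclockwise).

Green's theorem converts the closed line integral into a double integral over the enclosed region D:

    ∮_C P dx + Q dy = ∬_D (∂Q/∂x - ∂P/∂y) dA.

Here P = -17y, Q = 17x^3 + 17x, so

    ∂Q/∂x = 51x^2 + 17,    ∂P/∂y = -17,
    ∂Q/∂x - ∂P/∂y = 51x^2 + 34.

D is the region 0 ≤ x ≤ 6, 0 ≤ y ≤ 1. Evaluating the double integral:

    ∬_D (51x^2 + 34) dA = ∫_0^{6} ∫_0^{1} (51x^2 + 34) dy dx.

Inner (y from 0 to 1): 51x^2 + 34.
Outer (x from 0 to 6): 3876.

Therefore ∮_C P dx + Q dy = 3876.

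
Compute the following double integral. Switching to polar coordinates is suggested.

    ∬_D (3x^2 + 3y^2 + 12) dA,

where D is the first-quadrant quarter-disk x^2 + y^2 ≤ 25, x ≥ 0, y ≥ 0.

The region D is 0 ≤ r ≤ 5, 0 ≤ θ ≤ π/2 in polar coordinates, where x = r cos(θ), y = r sin(θ), and dA = r dr dθ.

Under the substitution, the integrand becomes 3r^2 + 12, so

    ∬_D (3x^2 + 3y^2 + 12) dA = ∫_{0}^{π/2} ∫_{0}^{5} (3r^2 + 12) · r dr dθ.

Inner integral (in r): ∫_{0}^{5} (3r^2 + 12) · r dr = 2475/4.

Outer integral (in θ): ∫_{0}^{π/2} (2475/4) dθ = 2475π/8.

Therefore ∬_D (3x^2 + 3y^2 + 12) dA = 2475π/8.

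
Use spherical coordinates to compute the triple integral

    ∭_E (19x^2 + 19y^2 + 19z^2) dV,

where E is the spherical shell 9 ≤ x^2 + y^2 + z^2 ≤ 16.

In spherical coordinates, x = ρ sin(φ) cos(θ), y = ρ sin(φ) sin(θ), z = ρ cos(φ), and dV = ρ^2 sin(φ) dρ dφ dθ.

The integrand becomes 19ρ^2, so

    ∭_E (19x^2 + 19y^2 + 19z^2) dV = ∫_{0}^{2π} ∫_{0}^{π} ∫_{3}^{4} (19ρ^2) · ρ^2 sin(φ) dρ dφ dθ.

Inner (ρ): 14839sin(φ)/5.
Middle (φ): 29678/5.
Outer (θ): 59356π/5.

Therefore the triple integral equals 59356π/5.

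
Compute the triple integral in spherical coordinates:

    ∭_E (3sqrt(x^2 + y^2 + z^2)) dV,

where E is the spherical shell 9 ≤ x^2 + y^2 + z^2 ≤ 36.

In spherical coordinates, x = ρ sin(φ) cos(θ), y = ρ sin(φ) sin(θ), z = ρ cos(φ), and dV = ρ^2 sin(φ) dρ dφ dθ.

The integrand becomes 3ρ, so

    ∭_E (3sqrt(x^2 + y^2 + z^2)) dV = ∫_{0}^{2π} ∫_{0}^{π} ∫_{3}^{6} (3ρ) · ρ^2 sin(φ) dρ dφ dθ.

Inner (ρ): 3645sin(φ)/4.
Middle (φ): 3645/2.
Outer (θ): 3645π.

Therefore the triple integral equals 3645π.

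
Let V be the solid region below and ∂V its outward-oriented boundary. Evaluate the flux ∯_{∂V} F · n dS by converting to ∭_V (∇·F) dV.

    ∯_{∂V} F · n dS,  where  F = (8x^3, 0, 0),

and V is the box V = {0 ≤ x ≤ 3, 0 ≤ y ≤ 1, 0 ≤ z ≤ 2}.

By the divergence theorem,

    ∯_{∂V} F · n dS = ∭_V (∇ · F) dV.

Compute the divergence:
    ∇ · F = ∂F_x/∂x + ∂F_y/∂y + ∂F_z/∂z = 24x^2 + 0 + 0 = 24x^2.

V is a rectangular box, so dV = dx dy dz with 0 ≤ x ≤ 3, 0 ≤ y ≤ 1, 0 ≤ z ≤ 2.

Integrate (24x^2) over V as an iterated integral:

    ∭_V (∇·F) dV = ∫_0^{3} ∫_0^{1} ∫_0^{2} (24x^2) dz dy dx.

Inner (z from 0 to 2): 48x^2.
Middle (y from 0 to 1): 48x^2.
Outer (x from 0 to 3): 432.

Therefore ∯_{∂V} F · n dS = 432.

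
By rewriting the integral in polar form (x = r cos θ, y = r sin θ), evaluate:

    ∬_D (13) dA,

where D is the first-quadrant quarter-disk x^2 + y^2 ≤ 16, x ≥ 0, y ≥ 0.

The region D is 0 ≤ r ≤ 4, 0 ≤ θ ≤ π/2 in polar coordinates, where x = r cos(θ), y = r sin(θ), and dA = r dr dθ.

Under the substitution, the integrand becomes 13, so

    ∬_D (13) dA = ∫_{0}^{π/2} ∫_{0}^{4} (13) · r dr dθ.

Inner integral (in r): ∫_{0}^{4} (13) · r dr = 104.

Outer integral (in θ): ∫_{0}^{π/2} (104) dθ = 52π.

Therefore ∬_D (13) dA = 52π.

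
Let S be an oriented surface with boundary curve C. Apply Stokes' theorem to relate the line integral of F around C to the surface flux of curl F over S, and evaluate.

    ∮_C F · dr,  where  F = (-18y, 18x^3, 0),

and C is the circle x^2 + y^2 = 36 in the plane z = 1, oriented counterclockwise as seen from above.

Let S be the flat disk x^2 + y^2 ≤ 36 in the plane z = 1, with upward unit normal n̂ = ẑ. By Stokes' theorem,

    ∮_C F · dr = ∬_S (∇ × F) · n̂ dS = ∬_D (curl F)_z dA,

where D is the disk x^2 + y^2 ≤ 36.

Compute the curl of F = (-18y, 18x^3, 0):
    (∇ × F)_x = ∂F_z/∂y - ∂F_y/∂z = 0,
    (∇ × F)_y = ∂F_x/∂z - ∂F_z/∂x = 0,
    (∇ × F)_z = ∂F_y/∂x - ∂F_x/∂y = 54x^2 + 18.

On z = 1, (curl F)_z = 54x^2 + 18.

Convert to polar (x = r cos θ, y = r sin θ, dA = r dr dθ); the integrand becomes 54r^2cos(θ)^2 + 18, so

    ∬_D (curl F)_z dA = ∫_0^{2π} ∫_0^{6} (54r^2cos(θ)^2 + 18) · r dr dθ.

Inner (r from 0 to 6): 17496cos(θ)^2 + 324.
Outer (θ from 0 to 2π): 18144π.

Therefore ∮_C F · dr = 18144π.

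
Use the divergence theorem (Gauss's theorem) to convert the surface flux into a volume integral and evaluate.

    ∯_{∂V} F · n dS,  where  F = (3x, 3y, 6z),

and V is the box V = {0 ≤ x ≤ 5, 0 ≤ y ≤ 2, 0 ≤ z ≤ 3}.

By the divergence theorem,

    ∯_{∂V} F · n dS = ∭_V (∇ · F) dV.

Compute the divergence:
    ∇ · F = ∂F_x/∂x + ∂F_y/∂y + ∂F_z/∂z = 3 + 3 + 6 = 12.

V is a rectangular box, so dV = dx dy dz with 0 ≤ x ≤ 5, 0 ≤ y ≤ 2, 0 ≤ z ≤ 3.

Integrate (12) over V as an iterated integral:

    ∭_V (∇·F) dV = ∫_0^{5} ∫_0^{2} ∫_0^{3} (12) dz dy dx.

Inner (z from 0 to 3): 36.
Middle (y from 0 to 2): 72.
Outer (x from 0 to 5): 360.

Therefore ∯_{∂V} F · n dS = 360.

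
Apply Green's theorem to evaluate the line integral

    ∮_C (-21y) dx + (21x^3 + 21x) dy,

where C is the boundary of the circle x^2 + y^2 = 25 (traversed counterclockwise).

Green's theorem converts the closed line integral into a double integral over the enclosed region D:

    ∮_C P dx + Q dy = ∬_D (∂Q/∂x - ∂P/∂y) dA.

Here P = -21y, Q = 21x^3 + 21x, so

    ∂Q/∂x = 63x^2 + 21,    ∂P/∂y = -21,
    ∂Q/∂x - ∂P/∂y = 63x^2 + 42.

D is the region x^2 + y^2 ≤ 25. Evaluating the double integral:

In polar coordinates (x = r cos θ, y = r sin θ, dA = r dr dθ) the integrand becomes 63r^2cos(θ)^2 + 42, so

    ∬_D (63x^2 + 42) dA = ∫_0^{2π} ∫_0^{5} (63r^2cos(θ)^2 + 42) · r dr dθ.

Inner (r from 0 to 5): 39375cos(θ)^2/4 + 525.
Outer (θ from 0 to 2π): 43575π/4.

Therefore ∮_C P dx + Q dy = 43575π/4.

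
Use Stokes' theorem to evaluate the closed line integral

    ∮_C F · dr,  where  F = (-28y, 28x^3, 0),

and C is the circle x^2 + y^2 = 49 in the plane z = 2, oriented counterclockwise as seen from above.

Let S be the flat disk x^2 + y^2 ≤ 49 in the plane z = 2, with upward unit normal n̂ = ẑ. By Stokes' theorem,

    ∮_C F · dr = ∬_S (∇ × F) · n̂ dS = ∬_D (curl F)_z dA,

where D is the disk x^2 + y^2 ≤ 49.

Compute the curl of F = (-28y, 28x^3, 0):
    (∇ × F)_x = ∂F_z/∂y - ∂F_y/∂z = 0,
    (∇ × F)_y = ∂F_x/∂z - ∂F_z/∂x = 0,
    (∇ × F)_z = ∂F_y/∂x - ∂F_x/∂y = 84x^2 + 28.

On z = 2, (curl F)_z = 84x^2 + 28.

Convert to polar (x = r cos θ, y = r sin θ, dA = r dr dθ); the integrand becomes 84r^2cos(θ)^2 + 28, so

    ∬_D (curl F)_z dA = ∫_0^{2π} ∫_0^{7} (84r^2cos(θ)^2 + 28) · r dr dθ.

Inner (r from 0 to 7): 50421cos(θ)^2 + 686.
Outer (θ from 0 to 2π): 51793π.

Therefore ∮_C F · dr = 51793π.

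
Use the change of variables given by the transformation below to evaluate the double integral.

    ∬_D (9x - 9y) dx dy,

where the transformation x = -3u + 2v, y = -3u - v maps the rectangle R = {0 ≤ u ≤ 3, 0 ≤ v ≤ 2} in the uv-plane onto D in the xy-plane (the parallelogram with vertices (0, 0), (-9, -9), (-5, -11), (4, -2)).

Compute the Jacobian determinant of (x, y) with respect to (u, v):

    ∂(x,y)/∂(u,v) = | -3  2 | = (-3)(-1) - (2)(-3) = 9.
                   | -3  -1 |

Its absolute value is |J| = 9 (the area scaling factor).

Substituting x = -3u + 2v, y = -3u - v into the integrand,

    9x - 9y → 27v,

so the integral becomes

    ∬_R (27v) · |J| du dv = ∫_0^3 ∫_0^2 (243v) dv du.

Inner (v): 486.
Outer (u): 1458.

Therefore ∬_D (9x - 9y) dx dy = 1458.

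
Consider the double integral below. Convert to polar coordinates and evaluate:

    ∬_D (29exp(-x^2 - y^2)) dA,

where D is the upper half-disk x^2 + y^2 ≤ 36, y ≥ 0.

The region D is 0 ≤ r ≤ 6, 0 ≤ θ ≤ π in polar coordinates, where x = r cos(θ), y = r sin(θ), and dA = r dr dθ.

Under the substitution, the integrand becomes 29exp(-r^2), so

    ∬_D (29exp(-x^2 - y^2)) dA = ∫_{0}^{π} ∫_{0}^{6} (29exp(-r^2)) · r dr dθ.

Inner integral (in r): ∫_{0}^{6} (29exp(-r^2)) · r dr = 29/2 - 29exp(-36)/2.

Outer integral (in θ): ∫_{0}^{π} (29/2 - 29exp(-36)/2) dθ = -29π (1 - exp(36))exp(-36)/2.

Therefore ∬_D (29exp(-x^2 - y^2)) dA = -29π (1 - exp(36))exp(-36)/2.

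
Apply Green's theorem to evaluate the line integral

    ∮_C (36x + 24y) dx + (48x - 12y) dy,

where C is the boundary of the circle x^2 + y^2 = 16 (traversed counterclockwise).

Green's theorem converts the closed line integral into a double integral over the enclosed region D:

    ∮_C P dx + Q dy = ∬_D (∂Q/∂x - ∂P/∂y) dA.

Here P = 36x + 24y, Q = 48x - 12y, so

    ∂Q/∂x = 48,    ∂P/∂y = 24,
    ∂Q/∂x - ∂P/∂y = 24.

D is the region x^2 + y^2 ≤ 16. Evaluating the double integral:

In polar coordinates (x = r cos θ, y = r sin θ, dA = r dr dθ) the integrand becomes 24, so

    ∬_D (24) dA = ∫_0^{2π} ∫_0^{4} (24) · r dr dθ.

Inner (r from 0 to 4): 192.
Outer (θ from 0 to 2π): 384π.

Therefore ∮_C P dx + Q dy = 384π.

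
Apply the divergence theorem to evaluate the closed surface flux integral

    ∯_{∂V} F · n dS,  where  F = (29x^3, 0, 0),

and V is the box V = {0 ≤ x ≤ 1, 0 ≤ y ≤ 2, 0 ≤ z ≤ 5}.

By the divergence theorem,

    ∯_{∂V} F · n dS = ∭_V (∇ · F) dV.

Compute the divergence:
    ∇ · F = ∂F_x/∂x + ∂F_y/∂y + ∂F_z/∂z = 87x^2 + 0 + 0 = 87x^2.

V is a rectangular box, so dV = dx dy dz with 0 ≤ x ≤ 1, 0 ≤ y ≤ 2, 0 ≤ z ≤ 5.

Integrate (87x^2) over V as an iterated integral:

    ∭_V (∇·F) dV = ∫_0^{1} ∫_0^{2} ∫_0^{5} (87x^2) dz dy dx.

Inner (z from 0 to 5): 435x^2.
Middle (y from 0 to 2): 870x^2.
Outer (x from 0 to 1): 290.

Therefore ∯_{∂V} F · n dS = 290.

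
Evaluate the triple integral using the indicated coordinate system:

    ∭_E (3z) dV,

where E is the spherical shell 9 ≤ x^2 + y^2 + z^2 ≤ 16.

In spherical coordinates, x = ρ sin(φ) cos(θ), y = ρ sin(φ) sin(θ), z = ρ cos(φ), and dV = ρ^2 sin(φ) dρ dφ dθ.

The integrand becomes 3ρ cos(φ), so

    ∭_E (3z) dV = ∫_{0}^{2π} ∫_{0}^{π} ∫_{3}^{4} (3ρ cos(φ)) · ρ^2 sin(φ) dρ dφ dθ.

Inner (ρ): 525sin(2φ)/8.
Middle (φ): 0.
Outer (θ): 0.

Therefore the triple integral equals 0.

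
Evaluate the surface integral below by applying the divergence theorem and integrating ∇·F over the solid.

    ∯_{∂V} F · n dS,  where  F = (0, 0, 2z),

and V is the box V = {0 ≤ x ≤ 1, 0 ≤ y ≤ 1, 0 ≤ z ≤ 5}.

By the divergence theorem,

    ∯_{∂V} F · n dS = ∭_V (∇ · F) dV.

Compute the divergence:
    ∇ · F = ∂F_x/∂x + ∂F_y/∂y + ∂F_z/∂z = 0 + 0 + 2 = 2.

V is a rectangular box, so dV = dx dy dz with 0 ≤ x ≤ 1, 0 ≤ y ≤ 1, 0 ≤ z ≤ 5.

Integrate (2) over V as an iterated integral:

    ∭_V (∇·F) dV = ∫_0^{1} ∫_0^{1} ∫_0^{5} (2) dz dy dx.

Inner (z from 0 to 5): 10.
Middle (y from 0 to 1): 10.
Outer (x from 0 to 1): 10.

Therefore ∯_{∂V} F · n dS = 10.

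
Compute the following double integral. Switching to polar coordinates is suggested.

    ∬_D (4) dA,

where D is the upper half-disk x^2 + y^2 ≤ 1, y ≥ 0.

The region D is 0 ≤ r ≤ 1, 0 ≤ θ ≤ π in polar coordinates, where x = r cos(θ), y = r sin(θ), and dA = r dr dθ.

Under the substitution, the integrand becomes 4, so

    ∬_D (4) dA = ∫_{0}^{π} ∫_{0}^{1} (4) · r dr dθ.

Inner integral (in r): ∫_{0}^{1} (4) · r dr = 2.

Outer integral (in θ): ∫_{0}^{π} (2) dθ = 2π.

Therefore ∬_D (4) dA = 2π.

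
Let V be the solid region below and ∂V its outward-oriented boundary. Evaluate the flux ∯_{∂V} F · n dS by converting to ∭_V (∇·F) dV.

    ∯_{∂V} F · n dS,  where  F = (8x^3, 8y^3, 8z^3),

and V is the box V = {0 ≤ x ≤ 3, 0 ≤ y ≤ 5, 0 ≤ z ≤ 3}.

By the divergence theorem,

    ∯_{∂V} F · n dS = ∭_V (∇ · F) dV.

Compute the divergence:
    ∇ · F = ∂F_x/∂x + ∂F_y/∂y + ∂F_z/∂z = 24x^2 + 24y^2 + 24z^2.

V is a rectangular box, so dV = dx dy dz with 0 ≤ x ≤ 3, 0 ≤ y ≤ 5, 0 ≤ z ≤ 3.

Integrate (24x^2 + 24y^2 + 24z^2) over V as an iterated integral:

    ∭_V (∇·F) dV = ∫_0^{3} ∫_0^{5} ∫_0^{3} (24x^2 + 24y^2 + 24z^2) dz dy dx.

Inner (z from 0 to 3): 72x^2 + 72y^2 + 216.
Middle (y from 0 to 5): 360x^2 + 4080.
Outer (x from 0 to 3): 15480.

Therefore ∯_{∂V} F · n dS = 15480.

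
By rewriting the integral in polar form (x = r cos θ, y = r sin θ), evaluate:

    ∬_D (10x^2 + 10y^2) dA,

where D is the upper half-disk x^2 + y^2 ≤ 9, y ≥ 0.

The region D is 0 ≤ r ≤ 3, 0 ≤ θ ≤ π in polar coordinates, where x = r cos(θ), y = r sin(θ), and dA = r dr dθ.

Under the substitution, the integrand becomes 10r^2, so

    ∬_D (10x^2 + 10y^2) dA = ∫_{0}^{π} ∫_{0}^{3} (10r^2) · r dr dθ.

Inner integral (in r): ∫_{0}^{3} (10r^2) · r dr = 405/2.

Outer integral (in θ): ∫_{0}^{π} (405/2) dθ = 405π/2.

Therefore ∬_D (10x^2 + 10y^2) dA = 405π/2.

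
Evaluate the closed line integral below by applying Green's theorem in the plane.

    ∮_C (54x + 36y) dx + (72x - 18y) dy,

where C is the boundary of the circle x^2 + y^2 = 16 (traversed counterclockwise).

Green's theorem converts the closed line integral into a double integral over the enclosed region D:

    ∮_C P dx + Q dy = ∬_D (∂Q/∂x - ∂P/∂y) dA.

Here P = 54x + 36y, Q = 72x - 18y, so

    ∂Q/∂x = 72,    ∂P/∂y = 36,
    ∂Q/∂x - ∂P/∂y = 36.

D is the region x^2 + y^2 ≤ 16. Evaluating the double integral:

In polar coordinates (x = r cos θ, y = r sin θ, dA = r dr dθ) the integrand becomes 36, so

    ∬_D (36) dA = ∫_0^{2π} ∫_0^{4} (36) · r dr dθ.

Inner (r from 0 to 4): 288.
Outer (θ from 0 to 2π): 576π.

Therefore ∮_C P dx + Q dy = 576π.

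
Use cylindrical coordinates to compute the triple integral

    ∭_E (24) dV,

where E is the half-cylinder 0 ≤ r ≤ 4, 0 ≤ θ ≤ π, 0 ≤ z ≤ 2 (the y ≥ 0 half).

In cylindrical coordinates, x = r cos(θ), y = r sin(θ), z = z, and dV = r dr dθ dz.

The integrand becomes 24, so

    ∭_E (24) dV = ∫_{0}^{π} ∫_{0}^{4} ∫_{0}^{2} (24) · r dz dr dθ.

Inner (z): 48r.
Middle (r from 0 to 4): 384.
Outer (θ): 384π.

Therefore the triple integral equals 384π.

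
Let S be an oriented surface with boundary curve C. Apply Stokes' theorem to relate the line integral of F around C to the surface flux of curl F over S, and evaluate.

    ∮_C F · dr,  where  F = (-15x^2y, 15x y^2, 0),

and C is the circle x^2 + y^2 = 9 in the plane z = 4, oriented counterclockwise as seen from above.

Let S be the flat disk x^2 + y^2 ≤ 9 in the plane z = 4, with upward unit normal n̂ = ẑ. By Stokes' theorem,

    ∮_C F · dr = ∬_S (∇ × F) · n̂ dS = ∬_D (curl F)_z dA,

where D is the disk x^2 + y^2 ≤ 9.

Compute the curl of F = (-15x^2y, 15x y^2, 0):
    (∇ × F)_x = ∂F_z/∂y - ∂F_y/∂z = 0,
    (∇ × F)_y = ∂F_x/∂z - ∂F_z/∂x = 0,
    (∇ × F)_z = ∂F_y/∂x - ∂F_x/∂y = 15x^2 + 15y^2.

On z = 4, (curl F)_z = 15x^2 + 15y^2.

Convert to polar (x = r cos θ, y = r sin θ, dA = r dr dθ); the integrand becomes 15r^2, so

    ∬_D (curl F)_z dA = ∫_0^{2π} ∫_0^{3} (15r^2) · r dr dθ.

Inner (r from 0 to 3): 1215/4.
Outer (θ from 0 to 2π): 1215π/2.

Therefore ∮_C F · dr = 1215π/2.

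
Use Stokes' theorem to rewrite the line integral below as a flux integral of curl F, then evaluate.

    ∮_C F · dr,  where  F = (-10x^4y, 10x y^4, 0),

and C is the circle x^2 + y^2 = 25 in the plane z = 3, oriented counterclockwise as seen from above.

Let S be the flat disk x^2 + y^2 ≤ 25 in the plane z = 3, with upward unit normal n̂ = ẑ. By Stokes' theorem,

    ∮_C F · dr = ∬_S (∇ × F) · n̂ dS = ∬_D (curl F)_z dA,

where D is the disk x^2 + y^2 ≤ 25.

Compute the curl of F = (-10x^4y, 10x y^4, 0):
    (∇ × F)_x = ∂F_z/∂y - ∂F_y/∂z = 0,
    (∇ × F)_y = ∂F_x/∂z - ∂F_z/∂x = 0,
    (∇ × F)_z = ∂F_y/∂x - ∂F_x/∂y = 10x^4 + 10y^4.

On z = 3, (curl F)_z = 10x^4 + 10y^4.

Convert to polar (x = r cos θ, y = r sin θ, dA = r dr dθ); the integrand becomes 10r^4(sin(θ)^4 + cos(θ)^4), so

    ∬_D (curl F)_z dA = ∫_0^{2π} ∫_0^{5} (10r^4(sin(θ)^4 + cos(θ)^4)) · r dr dθ.

Inner (r from 0 to 5): 78125sin(θ)^4/3 + 78125cos(θ)^4/3.
Outer (θ from 0 to 2π): 78125π/2.

Therefore ∮_C F · dr = 78125π/2.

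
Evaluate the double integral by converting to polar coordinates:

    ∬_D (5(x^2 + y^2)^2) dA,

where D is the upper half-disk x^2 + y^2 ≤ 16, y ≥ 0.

The region D is 0 ≤ r ≤ 4, 0 ≤ θ ≤ π in polar coordinates, where x = r cos(θ), y = r sin(θ), and dA = r dr dθ.

Under the substitution, the integrand becomes 5r^4, so

    ∬_D (5(x^2 + y^2)^2) dA = ∫_{0}^{π} ∫_{0}^{4} (5r^4) · r dr dθ.

Inner integral (in r): ∫_{0}^{4} (5r^4) · r dr = 10240/3.

Outer integral (in θ): ∫_{0}^{π} (10240/3) dθ = 10240π/3.

Therefore ∬_D (5(x^2 + y^2)^2) dA = 10240π/3.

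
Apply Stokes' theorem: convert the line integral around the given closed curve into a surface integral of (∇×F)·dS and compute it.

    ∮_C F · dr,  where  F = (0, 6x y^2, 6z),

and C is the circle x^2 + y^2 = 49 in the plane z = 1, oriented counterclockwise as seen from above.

Let S be the flat disk x^2 + y^2 ≤ 49 in the plane z = 1, with upward unit normal n̂ = ẑ. By Stokes' theorem,

    ∮_C F · dr = ∬_S (∇ × F) · n̂ dS = ∬_D (curl F)_z dA,

where D is the disk x^2 + y^2 ≤ 49.

Compute the curl of F = (0, 6x y^2, 6z):
    (∇ × F)_x = ∂F_z/∂y - ∂F_y/∂z = 0,
    (∇ × F)_y = ∂F_x/∂z - ∂F_z/∂x = 0,
    (∇ × F)_z = ∂F_y/∂x - ∂F_x/∂y = 6y^2.

On z = 1, (curl F)_z = 6y^2.

Convert to polar (x = r cos θ, y = r sin θ, dA = r dr dθ); the integrand becomes 6r^2sin(θ)^2, so

    ∬_D (curl F)_z dA = ∫_0^{2π} ∫_0^{7} (6r^2sin(θ)^2) · r dr dθ.

Inner (r from 0 to 7): 7203sin(θ)^2/2.
Outer (θ from 0 to 2π): 7203π/2.

Therefore ∮_C F · dr = 7203π/2.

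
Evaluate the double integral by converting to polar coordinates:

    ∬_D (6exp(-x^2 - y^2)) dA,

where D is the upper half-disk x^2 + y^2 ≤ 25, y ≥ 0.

The region D is 0 ≤ r ≤ 5, 0 ≤ θ ≤ π in polar coordinates, where x = r cos(θ), y = r sin(θ), and dA = r dr dθ.

Under the substitution, the integrand becomes 6exp(-r^2), so

    ∬_D (6exp(-x^2 - y^2)) dA = ∫_{0}^{π} ∫_{0}^{5} (6exp(-r^2)) · r dr dθ.

Inner integral (in r): ∫_{0}^{5} (6exp(-r^2)) · r dr = 3 - 3exp(-25).

Outer integral (in θ): ∫_{0}^{π} (3 - 3exp(-25)) dθ = -3π exp(-25) + 3π.

Therefore ∬_D (6exp(-x^2 - y^2)) dA = -3π exp(-25) + 3π.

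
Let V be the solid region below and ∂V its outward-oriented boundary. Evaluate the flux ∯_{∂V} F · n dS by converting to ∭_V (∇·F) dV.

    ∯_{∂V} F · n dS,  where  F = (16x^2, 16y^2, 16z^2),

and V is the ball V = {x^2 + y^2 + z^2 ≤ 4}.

By the divergence theorem,

    ∯_{∂V} F · n dS = ∭_V (∇ · F) dV.

Compute the divergence:
    ∇ · F = ∂F_x/∂x + ∂F_y/∂y + ∂F_z/∂z = 32x + 32y + 32z.

In spherical coordinates, x = ρ sin(φ) cos(θ), y = ρ sin(φ) sin(θ), z = ρ cos(φ), dV = ρ^2 sin(φ) dρ dφ dθ, with 0 ≤ ρ ≤ 2, 0 ≤ φ ≤ π, 0 ≤ θ ≤ 2π.

The integrand, after substitution and multiplying by the volume element, becomes (32ρ (sqrt(2)sin(φ)sin(θ + π/4) + cos(φ))) · ρ^2 sin(φ), so

    ∭_V (∇·F) dV = ∫_0^{2π} ∫_0^{π} ∫_0^{2} (32ρ (sqrt(2)sin(φ)sin(θ + π/4) + cos(φ))) · ρ^2 sin(φ) dρ dφ dθ.

Inner (ρ from 0 to 2): 128(sqrt(2)sin(φ)sin(θ + π/4) + cos(φ))sin(φ).
Middle (φ from 0 to π): 64sqrt(2)π sin(θ + π/4).
Outer (θ from 0 to 2π): 0.

Therefore ∯_{∂V} F · n dS = 0.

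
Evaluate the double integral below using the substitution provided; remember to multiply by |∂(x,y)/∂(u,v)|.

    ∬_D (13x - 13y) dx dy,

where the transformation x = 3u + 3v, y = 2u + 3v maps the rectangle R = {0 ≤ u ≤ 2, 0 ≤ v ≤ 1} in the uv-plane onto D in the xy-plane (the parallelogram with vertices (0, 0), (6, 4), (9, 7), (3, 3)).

Compute the Jacobian determinant of (x, y) with respect to (u, v):

    ∂(x,y)/∂(u,v) = | 3  3 | = (3)(3) - (3)(2) = 3.
                   | 2  3 |

Its absolute value is |J| = 3 (the area scaling factor).

Substituting x = 3u + 3v, y = 2u + 3v into the integrand,

    13x - 13y → 13u,

so the integral becomes

    ∬_R (13u) · |J| du dv = ∫_0^2 ∫_0^1 (39u) dv du.

Inner (v): 39u.
Outer (u): 78.

Therefore ∬_D (13x - 13y) dx dy = 78.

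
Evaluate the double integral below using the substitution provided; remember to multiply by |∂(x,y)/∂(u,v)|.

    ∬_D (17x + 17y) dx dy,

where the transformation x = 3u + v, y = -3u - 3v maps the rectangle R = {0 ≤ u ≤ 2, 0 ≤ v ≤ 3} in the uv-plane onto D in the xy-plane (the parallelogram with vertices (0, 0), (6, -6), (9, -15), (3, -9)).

Compute the Jacobian determinant of (x, y) with respect to (u, v):

    ∂(x,y)/∂(u,v) = | 3  1 | = (3)(-3) - (1)(-3) = -6.
                   | -3  -3 |

Its absolute value is |J| = 6 (the area scaling factor).

Substituting x = 3u + v, y = -3u - 3v into the integrand,

    17x + 17y → -34v,

so the integral becomes

    ∬_R (-34v) · |J| du dv = ∫_0^2 ∫_0^3 (-204v) dv du.

Inner (v): -918.
Outer (u): -1836.

Therefore ∬_D (17x + 17y) dx dy = -1836.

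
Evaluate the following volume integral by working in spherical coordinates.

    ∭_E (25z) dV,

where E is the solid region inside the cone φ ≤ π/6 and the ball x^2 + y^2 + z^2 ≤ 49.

In spherical coordinates, x = ρ sin(φ) cos(θ), y = ρ sin(φ) sin(θ), z = ρ cos(φ), and dV = ρ^2 sin(φ) dρ dφ dθ.

The integrand becomes 25ρ cos(φ), so

    ∭_E (25z) dV = ∫_{0}^{2π} ∫_{0}^{π/6} ∫_{0}^{7} (25ρ cos(φ)) · ρ^2 sin(φ) dρ dφ dθ.

Inner (ρ): 60025sin(2φ)/8.
Middle (φ): 60025/32.
Outer (θ): 60025π/16.

Therefore the triple integral equals 60025π/16.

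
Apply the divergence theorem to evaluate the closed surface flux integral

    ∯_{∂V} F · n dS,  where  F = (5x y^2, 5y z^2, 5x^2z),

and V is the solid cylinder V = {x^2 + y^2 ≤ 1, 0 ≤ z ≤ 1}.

By the divergence theorem,

    ∯_{∂V} F · n dS = ∭_V (∇ · F) dV.

Compute the divergence:
    ∇ · F = ∂F_x/∂x + ∂F_y/∂y + ∂F_z/∂z = 5y^2 + 5z^2 + 5x^2 = 5x^2 + 5y^2 + 5z^2.

In cylindrical coordinates, x = r cos(θ), y = r sin(θ), z = z, dV = r dr dθ dz, with 0 ≤ r ≤ 1, 0 ≤ θ ≤ 2π, 0 ≤ z ≤ 1.

The integrand, after substitution and multiplying by the volume element, becomes (5r^2 + 5z^2) · r, so

    ∭_V (∇·F) dV = ∫_0^{2π} ∫_0^{1} ∫_0^{1} (5r^2 + 5z^2) · r dz dr dθ.

Inner (z from 0 to 1): 5r (r^2 + 1/3).
Middle (r from 0 to 1): 25/12.
Outer (θ from 0 to 2π): 25π/6.

Therefore ∯_{∂V} F · n dS = 25π/6.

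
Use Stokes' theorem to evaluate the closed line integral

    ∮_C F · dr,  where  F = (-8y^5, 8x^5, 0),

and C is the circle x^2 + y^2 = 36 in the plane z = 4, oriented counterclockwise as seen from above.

Let S be the flat disk x^2 + y^2 ≤ 36 in the plane z = 4, with upward unit normal n̂ = ẑ. By Stokes' theorem,

    ∮_C F · dr = ∬_S (∇ × F) · n̂ dS = ∬_D (curl F)_z dA,

where D is the disk x^2 + y^2 ≤ 36.

Compute the curl of F = (-8y^5, 8x^5, 0):
    (∇ × F)_x = ∂F_z/∂y - ∂F_y/∂z = 0,
    (∇ × F)_y = ∂F_x/∂z - ∂F_z/∂x = 0,
    (∇ × F)_z = ∂F_y/∂x - ∂F_x/∂y = 40x^4 + 40y^4.

On z = 4, (curl F)_z = 40x^4 + 40y^4.

Convert to polar (x = r cos θ, y = r sin θ, dA = r dr dθ); the integrand becomes 40r^4(sin(θ)^4 + cos(θ)^4), so

    ∬_D (curl F)_z dA = ∫_0^{2π} ∫_0^{6} (40r^4(sin(θ)^4 + cos(θ)^4)) · r dr dθ.

Inner (r from 0 to 6): 311040sin(θ)^4 + 311040cos(θ)^4.
Outer (θ from 0 to 2π): 466560π.

Therefore ∮_C F · dr = 466560π.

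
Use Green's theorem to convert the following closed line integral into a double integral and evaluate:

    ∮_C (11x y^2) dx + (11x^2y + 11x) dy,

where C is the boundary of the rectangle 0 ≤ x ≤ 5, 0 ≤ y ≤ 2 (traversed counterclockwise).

Green's theorem converts the closed line integral into a double integral over the enclosed region D:

    ∮_C P dx + Q dy = ∬_D (∂Q/∂x - ∂P/∂y) dA.

Here P = 11x y^2, Q = 11x^2y + 11x, so

    ∂Q/∂x = 22x y + 11,    ∂P/∂y = 22x y,
    ∂Q/∂x - ∂P/∂y = 11.

D is the region 0 ≤ x ≤ 5, 0 ≤ y ≤ 2. Evaluating the double integral:

    ∬_D (11) dA = ∫_0^{5} ∫_0^{2} (11) dy dx.

Inner (y from 0 to 2): 22.
Outer (x from 0 to 5): 110.

Therefore ∮_C P dx + Q dy = 110.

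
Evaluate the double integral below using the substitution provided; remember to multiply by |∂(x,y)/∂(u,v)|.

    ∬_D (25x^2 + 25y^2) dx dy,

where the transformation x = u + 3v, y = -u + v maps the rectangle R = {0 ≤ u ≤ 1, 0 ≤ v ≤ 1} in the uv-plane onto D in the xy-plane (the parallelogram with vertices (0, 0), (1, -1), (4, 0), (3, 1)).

Compute the Jacobian determinant of (x, y) with respect to (u, v):

    ∂(x,y)/∂(u,v) = | 1  3 | = (1)(1) - (3)(-1) = 4.
                   | -1  1 |

Its absolute value is |J| = 4 (the area scaling factor).

Substituting x = u + 3v, y = -u + v into the integrand,

    25x^2 + 25y^2 → 50u^2 + 100u v + 250v^2,

so the integral becomes

    ∬_R (50u^2 + 100u v + 250v^2) · |J| du dv = ∫_0^1 ∫_0^1 (200u^2 + 400u v + 1000v^2) dv du.

Inner (v): 200u^2 + 200u + 1000/3.
Outer (u): 500.

Therefore ∬_D (25x^2 + 25y^2) dx dy = 500.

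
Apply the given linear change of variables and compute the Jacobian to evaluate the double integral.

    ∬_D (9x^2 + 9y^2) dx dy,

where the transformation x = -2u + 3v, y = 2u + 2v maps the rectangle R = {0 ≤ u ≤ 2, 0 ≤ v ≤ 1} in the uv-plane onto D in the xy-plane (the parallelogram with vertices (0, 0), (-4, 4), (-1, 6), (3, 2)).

Compute the Jacobian determinant of (x, y) with respect to (u, v):

    ∂(x,y)/∂(u,v) = | -2  3 | = (-2)(2) - (3)(2) = -10.
                   | 2  2 |

Its absolute value is |J| = 10 (the area scaling factor).

Substituting x = -2u + 3v, y = 2u + 2v into the integrand,

    9x^2 + 9y^2 → 72u^2 - 36u v + 117v^2,

so the integral becomes

    ∬_R (72u^2 - 36u v + 117v^2) · |J| du dv = ∫_0^2 ∫_0^1 (720u^2 - 360u v + 1170v^2) dv du.

Inner (v): 720u^2 - 180u + 390.
Outer (u): 2340.

Therefore ∬_D (9x^2 + 9y^2) dx dy = 2340.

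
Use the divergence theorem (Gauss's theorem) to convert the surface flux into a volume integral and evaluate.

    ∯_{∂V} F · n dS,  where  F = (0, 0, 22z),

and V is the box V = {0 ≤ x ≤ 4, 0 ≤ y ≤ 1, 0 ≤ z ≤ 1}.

By the divergence theorem,

    ∯_{∂V} F · n dS = ∭_V (∇ · F) dV.

Compute the divergence:
    ∇ · F = ∂F_x/∂x + ∂F_y/∂y + ∂F_z/∂z = 0 + 0 + 22 = 22.

V is a rectangular box, so dV = dx dy dz with 0 ≤ x ≤ 4, 0 ≤ y ≤ 1, 0 ≤ z ≤ 1.

Integrate (22) over V as an iterated integral:

    ∭_V (∇·F) dV = ∫_0^{4} ∫_0^{1} ∫_0^{1} (22) dz dy dx.

Inner (z from 0 to 1): 22.
Middle (y from 0 to 1): 22.
Outer (x from 0 to 4): 88.

Therefore ∯_{∂V} F · n dS = 88.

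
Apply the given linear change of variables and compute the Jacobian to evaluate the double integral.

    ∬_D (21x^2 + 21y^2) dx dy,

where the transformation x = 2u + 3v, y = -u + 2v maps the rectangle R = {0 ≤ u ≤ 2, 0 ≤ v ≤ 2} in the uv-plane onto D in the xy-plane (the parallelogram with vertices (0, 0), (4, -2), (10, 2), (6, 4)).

Compute the Jacobian determinant of (x, y) with respect to (u, v):

    ∂(x,y)/∂(u,v) = | 2  3 | = (2)(2) - (3)(-1) = 7.
                   | -1  2 |

Its absolute value is |J| = 7 (the area scaling factor).

Substituting x = 2u + 3v, y = -u + 2v into the integrand,

    21x^2 + 21y^2 → 105u^2 + 168u v + 273v^2,

so the integral becomes

    ∬_R (105u^2 + 168u v + 273v^2) · |J| du dv = ∫_0^2 ∫_0^2 (735u^2 + 1176u v + 1911v^2) dv du.

Inner (v): 1470u^2 + 2352u + 5096.
Outer (u): 18816.

Therefore ∬_D (21x^2 + 21y^2) dx dy = 18816.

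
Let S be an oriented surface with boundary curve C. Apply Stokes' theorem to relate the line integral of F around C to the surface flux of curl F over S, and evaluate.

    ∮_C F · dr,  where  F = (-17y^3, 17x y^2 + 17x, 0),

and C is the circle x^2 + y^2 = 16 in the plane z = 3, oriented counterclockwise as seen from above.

Let S be the flat disk x^2 + y^2 ≤ 16 in the plane z = 3, with upward unit normal n̂ = ẑ. By Stokes' theorem,

    ∮_C F · dr = ∬_S (∇ × F) · n̂ dS = ∬_D (curl F)_z dA,

where D is the disk x^2 + y^2 ≤ 16.

Compute the curl of F = (-17y^3, 17x y^2 + 17x, 0):
    (∇ × F)_x = ∂F_z/∂y - ∂F_y/∂z = 0,
    (∇ × F)_y = ∂F_x/∂z - ∂F_z/∂x = 0,
    (∇ × F)_z = ∂F_y/∂x - ∂F_x/∂y = 68y^2 + 17.

On z = 3, (curl F)_z = 68y^2 + 17.

Convert to polar (x = r cos θ, y = r sin θ, dA = r dr dθ); the integrand becomes 68r^2sin(θ)^2 + 17, so

    ∬_D (curl F)_z dA = ∫_0^{2π} ∫_0^{4} (68r^2sin(θ)^2 + 17) · r dr dθ.

Inner (r from 0 to 4): 4352sin(θ)^2 + 136.
Outer (θ from 0 to 2π): 4624π.

Therefore ∮_C F · dr = 4624π.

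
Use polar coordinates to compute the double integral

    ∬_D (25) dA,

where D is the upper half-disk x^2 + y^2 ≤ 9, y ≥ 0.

The region D is 0 ≤ r ≤ 3, 0 ≤ θ ≤ π in polar coordinates, where x = r cos(θ), y = r sin(θ), and dA = r dr dθ.

Under the substitution, the integrand becomes 25, so

    ∬_D (25) dA = ∫_{0}^{π} ∫_{0}^{3} (25) · r dr dθ.

Inner integral (in r): ∫_{0}^{3} (25) · r dr = 225/2.

Outer integral (in θ): ∫_{0}^{π} (225/2) dθ = 225π/2.

Therefore ∬_D (25) dA = 225π/2.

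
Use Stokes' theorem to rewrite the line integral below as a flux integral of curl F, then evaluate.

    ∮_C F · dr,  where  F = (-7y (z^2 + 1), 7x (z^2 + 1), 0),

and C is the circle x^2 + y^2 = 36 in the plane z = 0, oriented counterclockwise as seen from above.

Let S be the flat disk x^2 + y^2 ≤ 36 in the plane z = 0, with upward unit normal n̂ = ẑ. By Stokes' theorem,

    ∮_C F · dr = ∬_S (∇ × F) · n̂ dS = ∬_D (curl F)_z dA,

where D is the disk x^2 + y^2 ≤ 36.

Compute the curl of F = (-7y (z^2 + 1), 7x (z^2 + 1), 0):
    (∇ × F)_x = ∂F_z/∂y - ∂F_y/∂z = -14x z,
    (∇ × F)_y = ∂F_x/∂z - ∂F_z/∂x = -14y z,
    (∇ × F)_z = ∂F_y/∂x - ∂F_x/∂y = 14z^2 + 14.

On z = 0, (curl F)_z = 14.

Convert to polar (x = r cos θ, y = r sin θ, dA = r dr dθ); the integrand becomes 14, so

    ∬_D (curl F)_z dA = ∫_0^{2π} ∫_0^{6} (14) · r dr dθ.

Inner (r from 0 to 6): 252.
Outer (θ from 0 to 2π): 504π.

Therefore ∮_C F · dr = 504π.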